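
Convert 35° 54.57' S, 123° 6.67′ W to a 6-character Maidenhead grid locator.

CF84kc

Shift to the Maidenhead origin (180°W, 90°S): lon 56.8888, lat 54.0905.
Field: 56.8888/20 → 2 → C, 54.0905/10 → 5 → F; chars CF.
Square: 16.8888/2 → 8, 4.0905/1 → 4; chars 84.
Subsquare: 0.8888/0.0833333 → 10 → k, 0.0905/0.0416667 → 2 → c; chars kc.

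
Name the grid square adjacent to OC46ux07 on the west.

Longitude extended square 0; −1 → -1, wraps to 9, carry into subsquare.
Longitude subsquare u = 20; −1 → 19 = t.
The latitude characters are unchanged.

OC46tx97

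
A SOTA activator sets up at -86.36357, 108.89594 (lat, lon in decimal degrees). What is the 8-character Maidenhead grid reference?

OA43kp72

Add 180° to longitude and 90° to latitude: 288.89594, 3.63643.
Field (20°×10°, letters A–R): 288.89594/20 → 14 → O, 3.63643/10 → 0 → A; chars OA.
Square (2°×1°, digits 0–9): 8.89594/2 → 4, 3.63643/1 → 3; chars 43.
Subsquare (5′×2.5′, letters a–x): 0.89594/0.0833333 → 10 → k, 0.63643/0.0416667 → 15 → p; chars kp.
Extended square (30″×15″, digits 0–9): 0.06261/0.00833333 → 7, 0.01143/0.00416667 → 2; chars 72.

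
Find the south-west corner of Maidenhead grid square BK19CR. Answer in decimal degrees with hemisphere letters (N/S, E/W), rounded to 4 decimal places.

Field B=1, K=10: +1·20° lon, +10·10° lat → SW at lon -160°, lat 10°.
Square 1, 9: +1·2° lon, +9·1° lat → SW at lon -158°, lat 19°.
Subsquare c=2, r=17: +2·0.0833333° lon, +17·0.0416667° lat → SW at lon -157.833°, lat 19.7083°.
latitude 19.7083° N, longitude 157.8333° W.

19.7083° N, 157.8333° W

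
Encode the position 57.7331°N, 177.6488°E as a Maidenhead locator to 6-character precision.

RO87tr

Add 180° to longitude and 90° to latitude: 357.6488, 147.7331.
Field (20°×10°, letters A–R): 357.6488/20 → 17 → R, 147.7331/10 → 14 → O; chars RO.
Square (2°×1°, digits 0–9): 17.6488/2 → 8, 7.7331/1 → 7; chars 87.
Subsquare (5′×2.5′, letters a–x): 1.6488/0.0833333 → 19 → t, 0.7331/0.0416667 → 17 → r; chars tr.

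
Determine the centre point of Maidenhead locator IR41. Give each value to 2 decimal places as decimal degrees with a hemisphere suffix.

81.50° N, 11.00° W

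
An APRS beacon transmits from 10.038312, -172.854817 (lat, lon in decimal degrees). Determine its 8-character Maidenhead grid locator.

AK30na79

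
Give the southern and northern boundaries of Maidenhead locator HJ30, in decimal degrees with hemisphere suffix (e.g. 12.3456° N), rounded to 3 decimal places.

0.000° N, 1.000° N

Field H=7, J=9: +7·20° lon, +9·10° lat → SW at lon -40°, lat 0°.
Square 3, 0: +3·2° lon, +0·1° lat → SW at lon -34°, lat 0°.
Cell spans 2° lon × 1° lat.
south 0.000° N, north 1.000° N.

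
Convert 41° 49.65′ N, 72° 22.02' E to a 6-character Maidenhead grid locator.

MN61et

Offset from 180°W / 90°S: lon 252.3670°, lat 131.8275°.
Field: 252.3670/20 → 12 → M, 131.8275/10 → 13 → N; chars MN.
Square: 12.3670/2 → 6, 1.8275/1 → 1; chars 61.
Subsquare: 0.3670/0.0833333 → 4 → e, 0.8275/0.0416667 → 19 → t; chars et.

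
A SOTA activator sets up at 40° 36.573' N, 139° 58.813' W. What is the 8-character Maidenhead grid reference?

Add 180° to longitude and 90° to latitude: 40.01978, 130.60955.
Field (20°×10°, letters A–R): 40.01978/20 → 2 → C, 130.60955/10 → 13 → N; chars CN.
Square (2°×1°, digits 0–9): 0.01978/2 → 0, 0.60955/1 → 0; chars 00.
Subsquare (5′×2.5′, letters a–x): 0.01978/0.0833333 → 0 → a, 0.60955/0.0416667 → 14 → o; chars ao.
Extended square (30″×15″, digits 0–9): 0.01978/0.00833333 → 2, 0.02622/0.00416667 → 6; chars 26.

CN00ao26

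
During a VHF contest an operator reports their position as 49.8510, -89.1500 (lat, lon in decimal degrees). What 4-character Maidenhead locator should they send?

Offset from 180°W / 90°S: lon 90.85°, lat 139.85°.
Field: 90.85/20 → 4 → E, 139.85/10 → 13 → N; chars EN.
Square: 10.85/2 → 5, 9.85/1 → 9; chars 59.

EN59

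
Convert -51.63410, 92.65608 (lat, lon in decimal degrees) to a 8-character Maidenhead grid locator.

Add 180° to longitude and 90° to latitude: 272.65608, 38.36590.
Field: lon ⌊272.65608/20⌋ = 13 → N; lat ⌊38.36590/10⌋ = 3 → D.
Square: lon ⌊12.65608/2⌋ = 6; lat ⌊8.36590/1⌋ = 8.
Subsquare: lon ⌊0.65608/0.0833333⌋ = 7 → h; lat ⌊0.36590/0.0416667⌋ = 8 → i.
Extended square: lon ⌊0.07275/0.00833333⌋ = 8; lat ⌊0.03257/0.00416667⌋ = 7.

ND68hi87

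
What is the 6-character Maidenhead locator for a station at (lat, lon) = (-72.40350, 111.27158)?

OB57po

Shift to the Maidenhead origin (180°W, 90°S): lon 291.2716, lat 17.5965.
Field: 291.2716/20 → 14 → O, 17.5965/10 → 1 → B; chars OB.
Square: 11.2716/2 → 5, 7.5965/1 → 7; chars 57.
Subsquare: 1.2716/0.0833333 → 15 → p, 0.5965/0.0416667 → 14 → o; chars po.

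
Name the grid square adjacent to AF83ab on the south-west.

AF73xa

Longitude subsquare a = 0; −1 → -1, wraps to 23 = x, carry into square.
Longitude square 8; −1 → 7.
Latitude subsquare b = 1; −1 → 0 = a.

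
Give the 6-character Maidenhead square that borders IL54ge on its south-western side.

Longitude subsquare g = 6; −1 → 5 = f.
Latitude subsquare e = 4; −1 → 3 = d.

IL54fd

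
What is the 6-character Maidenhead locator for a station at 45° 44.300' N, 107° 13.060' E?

ON35or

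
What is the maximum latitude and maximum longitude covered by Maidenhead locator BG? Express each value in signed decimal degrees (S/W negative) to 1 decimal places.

-20.0, -140.0

Field B=1, G=6: +1·20° lon, +6·10° lat → SW at lon -160°, lat -30°.
Cell spans 20° lon × 10° lat. NE corner is SW corner plus one full cell.
latitude -20.0, longitude -140.0.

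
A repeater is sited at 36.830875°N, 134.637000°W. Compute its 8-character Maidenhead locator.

Shift to the Maidenhead origin (180°W, 90°S): lon 45.36300, lat 126.83087.
Field: lon ⌊45.36300/20⌋ = 2 → C; lat ⌊126.83087/10⌋ = 12 → M.
Square: lon ⌊5.36300/2⌋ = 2; lat ⌊6.83087/1⌋ = 6.
Subsquare: lon ⌊1.36300/0.0833333⌋ = 16 → q; lat ⌊0.83087/0.0416667⌋ = 19 → t.
Extended square: lon ⌊0.02967/0.00833333⌋ = 3; lat ⌊0.03921/0.00416667⌋ = 9.

CM26qt39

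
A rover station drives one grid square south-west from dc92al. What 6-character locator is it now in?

Longitude subsquare a = 0; −1 → -1, wraps to 23 = x, carry into square.
Longitude square 9; −1 → 8.
Latitude subsquare l = 11; −1 → 10 = k.

DC82xk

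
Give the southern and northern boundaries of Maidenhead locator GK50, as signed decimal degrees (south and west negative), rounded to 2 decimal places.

10.00, 11.00

Field G=6, K=10: +6·20° lon, +10·10° lat → SW at lon -60°, lat 10°.
Square 5, 0: +5·2° lon, +0·1° lat → SW at lon -50°, lat 10°.
Cell spans 2° lon × 1° lat.
south 10.00, north 11.00.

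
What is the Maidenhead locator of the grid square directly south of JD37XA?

JD36xx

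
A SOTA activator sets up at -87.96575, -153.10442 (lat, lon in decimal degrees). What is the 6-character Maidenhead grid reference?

BA32ka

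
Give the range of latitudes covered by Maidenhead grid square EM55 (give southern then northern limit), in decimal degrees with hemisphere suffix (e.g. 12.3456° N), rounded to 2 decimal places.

35.00° N, 36.00° N

Field E=4, M=12: +4·20° lon, +12·10° lat → SW at lon -100°, lat 30°.
Square 5, 5: +5·2° lon, +5·1° lat → SW at lon -90°, lat 35°.
Cell spans 2° lon × 1° lat.
south 35.00° N, north 36.00° N.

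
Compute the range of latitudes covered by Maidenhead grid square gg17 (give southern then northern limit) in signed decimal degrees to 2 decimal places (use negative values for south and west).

-23.00, -22.00

Field G=6, G=6: +6·20° lon, +6·10° lat → SW at lon -60°, lat -30°.
Square 1, 7: +1·2° lon, +7·1° lat → SW at lon -58°, lat -23°.
Cell spans 2° lon × 1° lat.
south -23.00, north -22.00.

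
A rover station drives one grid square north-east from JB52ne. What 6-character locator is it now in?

JB52of

Longitude subsquare n = 13; +1 → 14 = o.
Latitude subsquare e = 4; +1 → 5 = f.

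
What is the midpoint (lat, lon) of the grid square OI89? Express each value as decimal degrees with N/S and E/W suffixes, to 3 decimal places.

0.500° S, 117.000° E

Field O=14, I=8: +14·20° lon, +8·10° lat → SW at lon 100°, lat -10°.
Square 8, 9: +8·2° lon, +9·1° lat → SW at lon 116°, lat -1°.
Cell spans 2° lon × 1° lat. Centre is SW corner plus half of each.
latitude 0.500° S, longitude 117.000° E.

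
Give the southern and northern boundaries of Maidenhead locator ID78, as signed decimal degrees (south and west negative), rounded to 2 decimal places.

-52.00, -51.00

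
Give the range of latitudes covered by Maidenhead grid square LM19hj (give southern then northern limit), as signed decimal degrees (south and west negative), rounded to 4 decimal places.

39.3750, 39.4167

Field L=11, M=12: +11·20° lon, +12·10° lat → SW at lon 40°, lat 30°.
Square 1, 9: +1·2° lon, +9·1° lat → SW at lon 42°, lat 39°.
Subsquare h=7, j=9: +7·0.0833333° lon, +9·0.0416667° lat → SW at lon 42.5833°, lat 39.375°.
Cell spans 0.0833333° lon × 0.0416667° lat.
south 39.3750, north 39.4167.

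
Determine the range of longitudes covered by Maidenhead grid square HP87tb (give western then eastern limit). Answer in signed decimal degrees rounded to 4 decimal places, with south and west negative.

Field H=7, P=15: +7·20° lon, +15·10° lat → SW at lon -40°, lat 60°.
Square 8, 7: +8·2° lon, +7·1° lat → SW at lon -24°, lat 67°.
Subsquare t=19, b=1: +19·0.0833333° lon, +1·0.0416667° lat → SW at lon -22.4167°, lat 67.0417°.
Cell spans 0.0833333° lon × 0.0416667° lat.
west -22.4167, east -22.3333.

-22.4167, -22.3333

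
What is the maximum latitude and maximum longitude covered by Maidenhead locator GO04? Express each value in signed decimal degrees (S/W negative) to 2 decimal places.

55.00, -58.00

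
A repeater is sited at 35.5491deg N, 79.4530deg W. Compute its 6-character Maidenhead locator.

FM05gn

Shift to the Maidenhead origin (180°W, 90°S): lon 100.5470, lat 125.5491.
Field: 100.5470/20 → 5 → F, 125.5491/10 → 12 → M; chars FM.
Square: 0.5470/2 → 0, 5.5491/1 → 5; chars 05.
Subsquare: 0.5470/0.0833333 → 6 → g, 0.5491/0.0416667 → 13 → n; chars gn.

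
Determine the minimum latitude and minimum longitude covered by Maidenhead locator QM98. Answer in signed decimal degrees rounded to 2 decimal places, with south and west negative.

38.00, 158.00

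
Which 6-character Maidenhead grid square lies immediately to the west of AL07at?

RL97xt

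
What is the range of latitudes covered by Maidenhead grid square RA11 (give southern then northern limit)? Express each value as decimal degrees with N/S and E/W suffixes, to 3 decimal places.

Field R=17, A=0: +17·20° lon, +0·10° lat → SW at lon 160°, lat -90°.
Square 1, 1: +1·2° lon, +1·1° lat → SW at lon 162°, lat -89°.
Cell spans 2° lon × 1° lat.
south 89.000° S, north 88.000° S.

89.000° S, 88.000° S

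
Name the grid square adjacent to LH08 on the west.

KH98

Longitude square 0; −1 → -1, wraps to 9, carry into field.
Longitude field L = 11; −1 → 10 = K.
The latitude characters are unchanged.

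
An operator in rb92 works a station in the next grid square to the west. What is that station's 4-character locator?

RB82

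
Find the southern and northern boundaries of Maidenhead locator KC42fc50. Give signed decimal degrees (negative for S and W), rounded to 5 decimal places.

Field K=10, C=2: +10·20° lon, +2·10° lat → SW at lon 20°, lat -70°.
Square 4, 2: +4·2° lon, +2·1° lat → SW at lon 28°, lat -68°.
Subsquare f=5, c=2: +5·0.0833333° lon, +2·0.0416667° lat → SW at lon 28.4167°, lat -67.9167°.
Extended square 5, 0: +5·0.00833333° lon, +0·0.00416667° lat → SW at lon 28.4583°, lat -67.9167°.
Cell spans 0.00833333° lon × 0.00416667° lat.
south -67.91667, north -67.91250.

-67.91667, -67.91250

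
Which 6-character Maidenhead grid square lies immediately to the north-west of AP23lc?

AP23kd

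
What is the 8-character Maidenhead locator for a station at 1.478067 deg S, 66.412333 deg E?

Offset from 180°W / 90°S: lon 246.41233°, lat 88.52193°.
Field (20°×10°, letters A–R): lon ⌊246.41233/20⌋ = 12 → M; lat ⌊88.52193/10⌋ = 8 → I.
Square (2°×1°, digits 0–9): lon ⌊6.41233/2⌋ = 3; lat ⌊8.52193/1⌋ = 8.
Subsquare (5′×2.5′, letters a–x): lon ⌊0.41233/0.0833333⌋ = 4 → e; lat ⌊0.52193/0.0416667⌋ = 12 → m.
Extended square (30″×15″, digits 0–9): lon ⌊0.07900/0.00833333⌋ = 9; lat ⌊0.02193/0.00416667⌋ = 5.

MI38em95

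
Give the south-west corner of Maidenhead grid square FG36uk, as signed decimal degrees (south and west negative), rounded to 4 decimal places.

-23.5833, -72.3333

Field F=5, G=6: +5·20° lon, +6·10° lat → SW at lon -80°, lat -30°.
Square 3, 6: +3·2° lon, +6·1° lat → SW at lon -74°, lat -24°.
Subsquare u=20, k=10: +20·0.0833333° lon, +10·0.0416667° lat → SW at lon -72.3333°, lat -23.5833°.
latitude -23.5833, longitude -72.3333.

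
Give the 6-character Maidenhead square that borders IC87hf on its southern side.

IC87he

Latitude subsquare f = 5; −1 → 4 = e.
The longitude characters are unchanged.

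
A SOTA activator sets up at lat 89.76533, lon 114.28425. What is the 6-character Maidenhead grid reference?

Shift to the Maidenhead origin (180°W, 90°S): lon 294.2842, lat 179.7653.
Field: 294.2842/20 → 14 → O, 179.7653/10 → 17 → R; chars OR.
Square: 14.2842/2 → 7, 9.7653/1 → 9; chars 79.
Subsquare: 0.2842/0.0833333 → 3 → d, 0.7653/0.0416667 → 18 → s; chars ds.

OR79ds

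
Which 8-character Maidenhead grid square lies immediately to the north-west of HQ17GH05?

HQ17fh96

Longitude extended square 0; −1 → -1, wraps to 9, carry into subsquare.
Longitude subsquare g = 6; −1 → 5 = f.
Latitude extended square 5; +1 → 6.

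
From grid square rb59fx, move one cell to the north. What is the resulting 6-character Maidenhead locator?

RC50fa

Latitude subsquare x = 23; +1 → 24, wraps to 0 = a, carry into square.
Latitude square 9; +1 → 10, wraps to 0, carry into field.
Latitude field B = 1; +1 → 2 = C.
The longitude characters are unchanged.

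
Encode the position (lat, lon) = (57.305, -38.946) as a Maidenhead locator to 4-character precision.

Add 180° to longitude and 90° to latitude: 141.05, 147.31.
Field (20°×10°, letters A–R): 141.05/20 → 7 → H, 147.31/10 → 14 → O; chars HO.
Square (2°×1°, digits 0–9): 1.05/2 → 0, 7.31/1 → 7; chars 07.

HO07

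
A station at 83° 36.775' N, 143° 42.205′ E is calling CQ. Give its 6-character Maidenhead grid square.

QR13uo

Shift to the Maidenhead origin (180°W, 90°S): lon 323.7034, lat 173.6129.
Field (20°×10°, letters A–R): 323.7034/20 → 16 → Q, 173.6129/10 → 17 → R; chars QR.
Square (2°×1°, digits 0–9): 3.7034/2 → 1, 3.6129/1 → 3; chars 13.
Subsquare (5′×2.5′, letters a–x): 1.7034/0.0833333 → 20 → u, 0.6129/0.0416667 → 14 → o; chars uo.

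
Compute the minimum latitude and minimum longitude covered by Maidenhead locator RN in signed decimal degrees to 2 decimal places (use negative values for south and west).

Field R=17, N=13: +17·20° lon, +13·10° lat → SW at lon 160°, lat 40°.
latitude 40.00, longitude 160.00.

40.00, 160.00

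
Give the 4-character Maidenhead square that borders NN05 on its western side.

Longitude square 0; −1 → -1, wraps to 9, carry into field.
Longitude field N = 13; −1 → 12 = M.
The latitude characters are unchanged.

MN95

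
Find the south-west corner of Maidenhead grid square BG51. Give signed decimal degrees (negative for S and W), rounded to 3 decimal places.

-29.000, -150.000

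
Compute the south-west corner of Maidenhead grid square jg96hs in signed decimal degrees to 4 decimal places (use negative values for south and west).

-23.2500, 18.5833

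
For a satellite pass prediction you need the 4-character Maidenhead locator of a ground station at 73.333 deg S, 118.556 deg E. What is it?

OB96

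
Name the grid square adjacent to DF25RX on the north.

DF26ra

Latitude subsquare x = 23; +1 → 24, wraps to 0 = a, carry into square.
Latitude square 5; +1 → 6.
The longitude characters are unchanged.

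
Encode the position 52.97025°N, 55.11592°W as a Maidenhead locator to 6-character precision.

Offset from 180°W / 90°S: lon 124.8841°, lat 142.9702°.
Field: 124.8841/20 → 6 → G, 142.9702/10 → 14 → O; chars GO.
Square: 4.8841/2 → 2, 2.9702/1 → 2; chars 22.
Subsquare: 0.8841/0.0833333 → 10 → k, 0.9702/0.0416667 → 23 → x; chars kx.

GO22kx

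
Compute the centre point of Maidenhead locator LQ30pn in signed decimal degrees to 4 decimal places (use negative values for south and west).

Field L=11, Q=16: +11·20° lon, +16·10° lat → SW at lon 40°, lat 70°.
Square 3, 0: +3·2° lon, +0·1° lat → SW at lon 46°, lat 70°.
Subsquare p=15, n=13: +15·0.0833333° lon, +13·0.0416667° lat → SW at lon 47.25°, lat 70.5417°.
Cell spans 0.0833333° lon × 0.0416667° lat. Centre is SW corner plus half of each.
latitude 70.5625, longitude 47.2917.

70.5625, 47.2917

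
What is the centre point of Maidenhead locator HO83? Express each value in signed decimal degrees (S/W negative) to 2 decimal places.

Field H=7, O=14: +7·20° lon, +14·10° lat → SW at lon -40°, lat 50°.
Square 8, 3: +8·2° lon, +3·1° lat → SW at lon -24°, lat 53°.
Cell spans 2° lon × 1° lat. Centre is SW corner plus half of each.
latitude 53.50, longitude -23.00.

53.50, -23.00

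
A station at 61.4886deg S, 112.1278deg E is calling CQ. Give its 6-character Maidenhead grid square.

Offset from 180°W / 90°S: lon 292.1278°, lat 28.5114°.
Field (20°×10°, letters A–R): 292.1278/20 → 14 → O, 28.5114/10 → 2 → C; chars OC.
Square (2°×1°, digits 0–9): 12.1278/2 → 6, 8.5114/1 → 8; chars 68.
Subsquare (5′×2.5′, letters a–x): 0.1278/0.0833333 → 1 → b, 0.5114/0.0416667 → 12 → m; chars bm.

OC68bm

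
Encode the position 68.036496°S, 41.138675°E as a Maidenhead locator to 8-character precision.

LC01nx61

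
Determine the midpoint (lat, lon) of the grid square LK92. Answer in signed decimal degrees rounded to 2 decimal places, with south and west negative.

Field L=11, K=10: +11·20° lon, +10·10° lat → SW at lon 40°, lat 10°.
Square 9, 2: +9·2° lon, +2·1° lat → SW at lon 58°, lat 12°.
Cell spans 2° lon × 1° lat. Centre is SW corner plus half of each.
latitude 12.50, longitude 59.00.

12.50, 59.00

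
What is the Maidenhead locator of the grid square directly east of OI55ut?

Longitude subsquare u = 20; +1 → 21 = v.
The latitude characters are unchanged.

OI55vt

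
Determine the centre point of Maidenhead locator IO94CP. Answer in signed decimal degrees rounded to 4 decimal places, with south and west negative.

54.6458, -1.7917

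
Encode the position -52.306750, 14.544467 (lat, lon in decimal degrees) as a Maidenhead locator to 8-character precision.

JD77gq56

Add 180° to longitude and 90° to latitude: 194.54447, 37.69325.
Field (20°×10°, letters A–R): lon ⌊194.54447/20⌋ = 9 → J; lat ⌊37.69325/10⌋ = 3 → D.
Square (2°×1°, digits 0–9): lon ⌊14.54447/2⌋ = 7; lat ⌊7.69325/1⌋ = 7.
Subsquare (5′×2.5′, letters a–x): lon ⌊0.54447/0.0833333⌋ = 6 → g; lat ⌊0.69325/0.0416667⌋ = 16 → q.
Extended square (30″×15″, digits 0–9): lon ⌊0.04447/0.00833333⌋ = 5; lat ⌊0.02658/0.00416667⌋ = 6.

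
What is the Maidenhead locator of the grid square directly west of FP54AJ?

Longitude subsquare a = 0; −1 → -1, wraps to 23 = x, carry into square.
Longitude square 5; −1 → 4.
The latitude characters are unchanged.

FP44xj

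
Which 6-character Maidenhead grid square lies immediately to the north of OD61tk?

OD61tl

Latitude subsquare k = 10; +1 → 11 = l.
The longitude characters are unchanged.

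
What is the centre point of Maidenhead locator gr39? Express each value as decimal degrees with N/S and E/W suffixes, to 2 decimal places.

89.50° N, 53.00° W

Field G=6, R=17: +6·20° lon, +17·10° lat → SW at lon -60°, lat 80°.
Square 3, 9: +3·2° lon, +9·1° lat → SW at lon -54°, lat 89°.
Cell spans 2° lon × 1° lat. Centre is SW corner plus half of each.
latitude 89.50° N, longitude 53.00° W.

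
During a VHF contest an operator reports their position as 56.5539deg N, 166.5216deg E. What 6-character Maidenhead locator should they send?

RO36gn

Offset from 180°W / 90°S: lon 346.5216°, lat 146.5539°.
Field: 346.5216/20 → 17 → R, 146.5539/10 → 14 → O; chars RO.
Square: 6.5216/2 → 3, 6.5539/1 → 6; chars 36.
Subsquare: 0.5216/0.0833333 → 6 → g, 0.5539/0.0416667 → 13 → n; chars gn.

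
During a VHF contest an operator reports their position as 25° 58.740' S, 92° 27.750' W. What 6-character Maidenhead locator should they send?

Shift to the Maidenhead origin (180°W, 90°S): lon 87.5375, lat 64.0210.
Field (20°×10°, letters A–R): lon ⌊87.5375/20⌋ = 4 → E; lat ⌊64.0210/10⌋ = 6 → G.
Square (2°×1°, digits 0–9): lon ⌊7.5375/2⌋ = 3; lat ⌊4.0210/1⌋ = 4.
Subsquare (5′×2.5′, letters a–x): lon ⌊1.5375/0.0833333⌋ = 18 → s; lat ⌊0.0210/0.0416667⌋ = 0 → a.

EG34sa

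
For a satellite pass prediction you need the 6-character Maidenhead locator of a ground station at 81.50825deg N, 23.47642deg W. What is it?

Add 180° to longitude and 90° to latitude: 156.5236, 171.5083.
Field: lon ⌊156.5236/20⌋ = 7 → H; lat ⌊171.5083/10⌋ = 17 → R.
Square: lon ⌊16.5236/2⌋ = 8; lat ⌊1.5083/1⌋ = 1.
Subsquare: lon ⌊0.5236/0.0833333⌋ = 6 → g; lat ⌊0.5083/0.0416667⌋ = 12 → m.

HR81gm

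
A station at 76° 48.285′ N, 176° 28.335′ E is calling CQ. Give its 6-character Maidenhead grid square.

Offset from 180°W / 90°S: lon 356.4723°, lat 166.8048°.
Field: lon ⌊356.4723/20⌋ = 17 → R; lat ⌊166.8048/10⌋ = 16 → Q.
Square: lon ⌊16.4723/2⌋ = 8; lat ⌊6.8048/1⌋ = 6.
Subsquare: lon ⌊0.4723/0.0833333⌋ = 5 → f; lat ⌊0.8048/0.0416667⌋ = 19 → t.

RQ86ft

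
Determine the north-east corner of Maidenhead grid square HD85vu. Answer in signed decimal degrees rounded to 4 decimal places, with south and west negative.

Field H=7, D=3: +7·20° lon, +3·10° lat → SW at lon -40°, lat -60°.
Square 8, 5: +8·2° lon, +5·1° lat → SW at lon -24°, lat -55°.
Subsquare v=21, u=20: +21·0.0833333° lon, +20·0.0416667° lat → SW at lon -22.25°, lat -54.1667°.
Cell spans 0.0833333° lon × 0.0416667° lat. NE corner is SW corner plus one full cell.
latitude -54.1250, longitude -22.1667.

-54.1250, -22.1667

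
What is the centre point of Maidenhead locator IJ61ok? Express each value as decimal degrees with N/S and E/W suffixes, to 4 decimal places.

1.4375° N, 6.7917° W

Field I=8, J=9: +8·20° lon, +9·10° lat → SW at lon -20°, lat 0°.
Square 6, 1: +6·2° lon, +1·1° lat → SW at lon -8°, lat 1°.
Subsquare o=14, k=10: +14·0.0833333° lon, +10·0.0416667° lat → SW at lon -6.83333°, lat 1.41667°.
Cell spans 0.0833333° lon × 0.0416667° lat. Centre is SW corner plus half of each.
latitude 1.4375° N, longitude 6.7917° W.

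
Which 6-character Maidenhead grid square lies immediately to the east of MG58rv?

Longitude subsquare r = 17; +1 → 18 = s.
The latitude characters are unchanged.

MG58sv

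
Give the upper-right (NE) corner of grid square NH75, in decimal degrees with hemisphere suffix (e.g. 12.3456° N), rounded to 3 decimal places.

14.000° S, 96.000° E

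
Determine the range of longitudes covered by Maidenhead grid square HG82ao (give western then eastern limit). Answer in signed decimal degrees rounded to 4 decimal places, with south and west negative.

-24.0000, -23.9167

Field H=7, G=6: +7·20° lon, +6·10° lat → SW at lon -40°, lat -30°.
Square 8, 2: +8·2° lon, +2·1° lat → SW at lon -24°, lat -28°.
Subsquare a=0, o=14: +0·0.0833333° lon, +14·0.0416667° lat → SW at lon -24°, lat -27.4167°.
Cell spans 0.0833333° lon × 0.0416667° lat.
west -24.0000, east -23.9167.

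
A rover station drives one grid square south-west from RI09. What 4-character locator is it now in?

Longitude square 0; −1 → -1, wraps to 9, carry into field.
Longitude field R = 17; −1 → 16 = Q.
Latitude square 9; −1 → 8.

QI98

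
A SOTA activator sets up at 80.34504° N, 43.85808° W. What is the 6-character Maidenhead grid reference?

GR80bi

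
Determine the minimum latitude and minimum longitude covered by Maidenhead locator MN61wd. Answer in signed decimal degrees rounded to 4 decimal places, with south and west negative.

Field M=12, N=13: +12·20° lon, +13·10° lat → SW at lon 60°, lat 40°.
Square 6, 1: +6·2° lon, +1·1° lat → SW at lon 72°, lat 41°.
Subsquare w=22, d=3: +22·0.0833333° lon, +3·0.0416667° lat → SW at lon 73.8333°, lat 41.125°.
latitude 41.1250, longitude 73.8333.

41.1250, 73.8333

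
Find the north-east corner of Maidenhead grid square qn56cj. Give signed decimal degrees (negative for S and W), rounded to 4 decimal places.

46.4167, 150.2500

Field Q=16, N=13: +16·20° lon, +13·10° lat → SW at lon 140°, lat 40°.
Square 5, 6: +5·2° lon, +6·1° lat → SW at lon 150°, lat 46°.
Subsquare c=2, j=9: +2·0.0833333° lon, +9·0.0416667° lat → SW at lon 150.167°, lat 46.375°.
Cell spans 0.0833333° lon × 0.0416667° lat. NE corner is SW corner plus one full cell.
latitude 46.4167, longitude 150.2500.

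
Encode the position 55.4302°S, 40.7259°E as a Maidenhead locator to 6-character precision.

LD04in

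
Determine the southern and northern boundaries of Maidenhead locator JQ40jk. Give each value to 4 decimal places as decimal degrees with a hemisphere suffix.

70.4167° N, 70.4583° N

Field J=9, Q=16: +9·20° lon, +16·10° lat → SW at lon 0°, lat 70°.
Square 4, 0: +4·2° lon, +0·1° lat → SW at lon 8°, lat 70°.
Subsquare j=9, k=10: +9·0.0833333° lon, +10·0.0416667° lat → SW at lon 8.75°, lat 70.4167°.
Cell spans 0.0833333° lon × 0.0416667° lat.
south 70.4167° N, north 70.4583° N.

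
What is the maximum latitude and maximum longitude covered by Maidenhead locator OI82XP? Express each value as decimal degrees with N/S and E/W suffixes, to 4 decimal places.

7.3333° S, 118.0000° E

Field O=14, I=8: +14·20° lon, +8·10° lat → SW at lon 100°, lat -10°.
Square 8, 2: +8·2° lon, +2·1° lat → SW at lon 116°, lat -8°.
Subsquare x=23, p=15: +23·0.0833333° lon, +15·0.0416667° lat → SW at lon 117.917°, lat -7.375°.
Cell spans 0.0833333° lon × 0.0416667° lat. NE corner is SW corner plus one full cell.
latitude 7.3333° S, longitude 118.0000° E.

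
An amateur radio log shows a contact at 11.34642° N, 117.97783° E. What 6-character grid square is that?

Shift to the Maidenhead origin (180°W, 90°S): lon 297.9778, lat 101.3464.
Field: lon ⌊297.9778/20⌋ = 14 → O; lat ⌊101.3464/10⌋ = 10 → K.
Square: lon ⌊17.9778/2⌋ = 8; lat ⌊1.3464/1⌋ = 1.
Subsquare: lon ⌊1.9778/0.0833333⌋ = 23 → x; lat ⌊0.3464/0.0416667⌋ = 8 → i.

OK81xi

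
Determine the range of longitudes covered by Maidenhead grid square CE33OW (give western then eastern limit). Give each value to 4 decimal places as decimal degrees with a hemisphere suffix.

132.8333° W, 132.7500° W

Field C=2, E=4: +2·20° lon, +4·10° lat → SW at lon -140°, lat -50°.
Square 3, 3: +3·2° lon, +3·1° lat → SW at lon -134°, lat -47°.
Subsquare o=14, w=22: +14·0.0833333° lon, +22·0.0416667° lat → SW at lon -132.833°, lat -46.0833°.
Cell spans 0.0833333° lon × 0.0416667° lat.
west 132.8333° W, east 132.7500° W.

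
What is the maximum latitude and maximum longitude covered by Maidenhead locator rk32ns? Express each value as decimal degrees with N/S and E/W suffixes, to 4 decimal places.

Field R=17, K=10: +17·20° lon, +10·10° lat → SW at lon 160°, lat 10°.
Square 3, 2: +3·2° lon, +2·1° lat → SW at lon 166°, lat 12°.
Subsquare n=13, s=18: +13·0.0833333° lon, +18·0.0416667° lat → SW at lon 167.083°, lat 12.75°.
Cell spans 0.0833333° lon × 0.0416667° lat. NE corner is SW corner plus one full cell.
latitude 12.7917° N, longitude 167.1667° E.

12.7917° N, 167.1667° E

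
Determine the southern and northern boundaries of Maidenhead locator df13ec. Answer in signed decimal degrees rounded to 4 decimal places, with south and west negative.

-36.9167, -36.8750

Field D=3, F=5: +3·20° lon, +5·10° lat → SW at lon -120°, lat -40°.
Square 1, 3: +1·2° lon, +3·1° lat → SW at lon -118°, lat -37°.
Subsquare e=4, c=2: +4·0.0833333° lon, +2·0.0416667° lat → SW at lon -117.667°, lat -36.9167°.
Cell spans 0.0833333° lon × 0.0416667° lat.
south -36.9167, north -36.8750.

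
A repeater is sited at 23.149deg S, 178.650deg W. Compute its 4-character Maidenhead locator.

AG06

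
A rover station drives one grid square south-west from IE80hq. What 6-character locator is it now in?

Longitude subsquare h = 7; −1 → 6 = g.
Latitude subsquare q = 16; −1 → 15 = p.

IE80gp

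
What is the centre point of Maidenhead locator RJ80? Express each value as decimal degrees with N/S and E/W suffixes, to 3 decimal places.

0.500° N, 177.000° E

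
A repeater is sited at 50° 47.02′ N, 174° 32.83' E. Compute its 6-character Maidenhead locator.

Add 180° to longitude and 90° to latitude: 354.5472, 140.7837.
Field: lon ⌊354.5472/20⌋ = 17 → R; lat ⌊140.7837/10⌋ = 14 → O.
Square: lon ⌊14.5472/2⌋ = 7; lat ⌊0.7837/1⌋ = 0.
Subsquare: lon ⌊0.5472/0.0833333⌋ = 6 → g; lat ⌊0.7837/0.0416667⌋ = 18 → s.

RO70gs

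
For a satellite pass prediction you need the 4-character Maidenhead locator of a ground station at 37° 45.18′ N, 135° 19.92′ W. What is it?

Shift to the Maidenhead origin (180°W, 90°S): lon 44.67, lat 127.75.
Field: lon ⌊44.67/20⌋ = 2 → C; lat ⌊127.75/10⌋ = 12 → M.
Square: lon ⌊4.67/2⌋ = 2; lat ⌊7.75/1⌋ = 7.

CM27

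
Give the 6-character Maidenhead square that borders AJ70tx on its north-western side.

AJ71sa

Longitude subsquare t = 19; −1 → 18 = s.
Latitude subsquare x = 23; +1 → 24, wraps to 0 = a, carry into square.
Latitude square 0; +1 → 1.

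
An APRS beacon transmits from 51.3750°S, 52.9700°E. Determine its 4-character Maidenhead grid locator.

LD68

Add 180° to longitude and 90° to latitude: 232.97, 38.62.
Field (20°×10°, letters A–R): lon ⌊232.97/20⌋ = 11 → L; lat ⌊38.62/10⌋ = 3 → D.
Square (2°×1°, digits 0–9): lon ⌊12.97/2⌋ = 6; lat ⌊8.62/1⌋ = 8.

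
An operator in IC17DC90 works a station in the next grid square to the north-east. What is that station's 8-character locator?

IC17ec01

Longitude extended square 9; +1 → 10, wraps to 0, carry into subsquare.
Longitude subsquare d = 3; +1 → 4 = e.
Latitude extended square 0; +1 → 1.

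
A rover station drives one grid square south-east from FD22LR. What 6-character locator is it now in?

FD22mq

Longitude subsquare l = 11; +1 → 12 = m.
Latitude subsquare r = 17; −1 → 16 = q.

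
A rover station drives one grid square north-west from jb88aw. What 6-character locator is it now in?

JB78xx

Longitude subsquare a = 0; −1 → -1, wraps to 23 = x, carry into square.
Longitude square 8; −1 → 7.
Latitude subsquare w = 22; +1 → 23 = x.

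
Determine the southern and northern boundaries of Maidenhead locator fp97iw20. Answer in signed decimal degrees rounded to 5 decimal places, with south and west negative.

67.91667, 67.92083

Field F=5, P=15: +5·20° lon, +15·10° lat → SW at lon -80°, lat 60°.
Square 9, 7: +9·2° lon, +7·1° lat → SW at lon -62°, lat 67°.
Subsquare i=8, w=22: +8·0.0833333° lon, +22·0.0416667° lat → SW at lon -61.3333°, lat 67.9167°.
Extended square 2, 0: +2·0.00833333° lon, +0·0.00416667° lat → SW at lon -61.3167°, lat 67.9167°.
Cell spans 0.00833333° lon × 0.00416667° lat.
south 67.91667, north 67.92083.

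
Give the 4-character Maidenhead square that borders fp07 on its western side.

EP97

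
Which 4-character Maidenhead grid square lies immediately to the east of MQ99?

Longitude square 9; +1 → 10, wraps to 0, carry into field.
Longitude field M = 12; +1 → 13 = N.
The latitude characters are unchanged.

NQ09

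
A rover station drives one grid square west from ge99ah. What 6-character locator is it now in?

GE89xh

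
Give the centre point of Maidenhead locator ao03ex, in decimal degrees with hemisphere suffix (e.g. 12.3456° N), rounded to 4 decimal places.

53.9792° N, 179.6250° W

Field A=0, O=14: +0·20° lon, +14·10° lat → SW at lon -180°, lat 50°.
Square 0, 3: +0·2° lon, +3·1° lat → SW at lon -180°, lat 53°.
Subsquare e=4, x=23: +4·0.0833333° lon, +23·0.0416667° lat → SW at lon -179.667°, lat 53.9583°.
Cell spans 0.0833333° lon × 0.0416667° lat. Centre is SW corner plus half of each.
latitude 53.9792° N, longitude 179.6250° W.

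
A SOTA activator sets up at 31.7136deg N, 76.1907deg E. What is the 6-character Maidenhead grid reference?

MM81cr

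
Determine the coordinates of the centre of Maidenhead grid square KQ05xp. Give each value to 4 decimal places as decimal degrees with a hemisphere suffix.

Field K=10, Q=16: +10·20° lon, +16·10° lat → SW at lon 20°, lat 70°.
Square 0, 5: +0·2° lon, +5·1° lat → SW at lon 20°, lat 75°.
Subsquare x=23, p=15: +23·0.0833333° lon, +15·0.0416667° lat → SW at lon 21.9167°, lat 75.625°.
Cell spans 0.0833333° lon × 0.0416667° lat. Centre is SW corner plus half of each.
latitude 75.6458° N, longitude 21.9583° E.

75.6458° N, 21.9583° E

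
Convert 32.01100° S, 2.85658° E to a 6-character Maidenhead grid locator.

Offset from 180°W / 90°S: lon 182.8566°, lat 57.9890°.
Field: lon ⌊182.8566/20⌋ = 9 → J; lat ⌊57.9890/10⌋ = 5 → F.
Square: lon ⌊2.8566/2⌋ = 1; lat ⌊7.9890/1⌋ = 7.
Subsquare: lon ⌊0.8566/0.0833333⌋ = 10 → k; lat ⌊0.9890/0.0416667⌋ = 23 → x.

JF17kx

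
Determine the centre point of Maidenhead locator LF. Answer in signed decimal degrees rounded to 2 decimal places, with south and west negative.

-35.00, 50.00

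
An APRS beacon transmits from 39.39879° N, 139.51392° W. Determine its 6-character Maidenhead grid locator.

CM09fj

Add 180° to longitude and 90° to latitude: 40.4861, 129.3988.
Field: 40.4861/20 → 2 → C, 129.3988/10 → 12 → M; chars CM.
Square: 0.4861/2 → 0, 9.3988/1 → 9; chars 09.
Subsquare: 0.4861/0.0833333 → 5 → f, 0.3988/0.0416667 → 9 → j; chars fj.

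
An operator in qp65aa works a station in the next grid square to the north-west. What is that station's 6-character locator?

QP55xb

Longitude subsquare a = 0; −1 → -1, wraps to 23 = x, carry into square.
Longitude square 6; −1 → 5.
Latitude subsquare a = 0; +1 → 1 = b.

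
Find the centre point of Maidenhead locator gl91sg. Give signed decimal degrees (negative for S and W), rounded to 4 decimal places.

21.2708, -40.4583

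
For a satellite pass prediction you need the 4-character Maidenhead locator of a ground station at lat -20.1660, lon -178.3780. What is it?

Offset from 180°W / 90°S: lon 1.62°, lat 69.83°.
Field: lon ⌊1.62/20⌋ = 0 → A; lat ⌊69.83/10⌋ = 6 → G.
Square: lon ⌊1.62/2⌋ = 0; lat ⌊9.83/1⌋ = 9.

AG09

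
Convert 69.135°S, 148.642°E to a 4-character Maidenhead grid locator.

Shift to the Maidenhead origin (180°W, 90°S): lon 328.64, lat 20.86.
Field (20°×10°, letters A–R): 328.64/20 → 16 → Q, 20.86/10 → 2 → C; chars QC.
Square (2°×1°, digits 0–9): 8.64/2 → 4, 0.86/1 → 0; chars 40.

QC40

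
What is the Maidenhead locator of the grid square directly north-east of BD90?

CD01

Longitude square 9; +1 → 10, wraps to 0, carry into field.
Longitude field B = 1; +1 → 2 = C.
Latitude square 0; +1 → 1.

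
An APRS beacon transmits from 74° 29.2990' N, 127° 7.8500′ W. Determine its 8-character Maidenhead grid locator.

CQ64kl47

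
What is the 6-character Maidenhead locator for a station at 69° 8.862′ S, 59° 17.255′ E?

LC90pu

Add 180° to longitude and 90° to latitude: 239.2876, 20.8523.
Field (20°×10°, letters A–R): lon ⌊239.2876/20⌋ = 11 → L; lat ⌊20.8523/10⌋ = 2 → C.
Square (2°×1°, digits 0–9): lon ⌊19.2876/2⌋ = 9; lat ⌊0.8523/1⌋ = 0.
Subsquare (5′×2.5′, letters a–x): lon ⌊1.2876/0.0833333⌋ = 15 → p; lat ⌊0.8523/0.0416667⌋ = 20 → u.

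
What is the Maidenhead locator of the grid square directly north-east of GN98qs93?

GN98rs04

Longitude extended square 9; +1 → 10, wraps to 0, carry into subsquare.
Longitude subsquare q = 16; +1 → 17 = r.
Latitude extended square 3; +1 → 4.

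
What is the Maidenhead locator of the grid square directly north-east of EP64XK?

Longitude subsquare x = 23; +1 → 24, wraps to 0 = a, carry into square.
Longitude square 6; +1 → 7.
Latitude subsquare k = 10; +1 → 11 = l.

EP74al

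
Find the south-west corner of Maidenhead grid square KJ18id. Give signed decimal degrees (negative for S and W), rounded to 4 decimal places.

Field K=10, J=9: +10·20° lon, +9·10° lat → SW at lon 20°, lat 0°.
Square 1, 8: +1·2° lon, +8·1° lat → SW at lon 22°, lat 8°.
Subsquare i=8, d=3: +8·0.0833333° lon, +3·0.0416667° lat → SW at lon 22.6667°, lat 8.125°.
latitude 8.1250, longitude 22.6667.

8.1250, 22.6667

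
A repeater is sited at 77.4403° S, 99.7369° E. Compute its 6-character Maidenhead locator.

Shift to the Maidenhead origin (180°W, 90°S): lon 279.7369, lat 12.5597.
Field: 279.7369/20 → 13 → N, 12.5597/10 → 1 → B; chars NB.
Square: 19.7369/2 → 9, 2.5597/1 → 2; chars 92.
Subsquare: 1.7369/0.0833333 → 20 → u, 0.5597/0.0416667 → 13 → n; chars un.

NB92un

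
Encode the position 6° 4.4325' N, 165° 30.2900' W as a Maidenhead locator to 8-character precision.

AJ76fb97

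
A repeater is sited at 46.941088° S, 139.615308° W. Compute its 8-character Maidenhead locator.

CE03eb64

Offset from 180°W / 90°S: lon 40.38469°, lat 43.05891°.
Field: 40.38469/20 → 2 → C, 43.05891/10 → 4 → E; chars CE.
Square: 0.38469/2 → 0, 3.05891/1 → 3; chars 03.
Subsquare: 0.38469/0.0833333 → 4 → e, 0.05891/0.0416667 → 1 → b; chars eb.
Extended square: 0.05136/0.00833333 → 6, 0.01725/0.00416667 → 4; chars 64.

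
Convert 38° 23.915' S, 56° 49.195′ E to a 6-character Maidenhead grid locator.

LF81jo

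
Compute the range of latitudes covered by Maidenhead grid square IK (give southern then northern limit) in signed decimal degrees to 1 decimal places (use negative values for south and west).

Field I=8, K=10: +8·20° lon, +10·10° lat → SW at lon -20°, lat 10°.
Cell spans 20° lon × 10° lat.
south 10.0, north 20.0.

10.0, 20.0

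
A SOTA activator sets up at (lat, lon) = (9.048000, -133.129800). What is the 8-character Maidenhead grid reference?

CJ39kb41

Shift to the Maidenhead origin (180°W, 90°S): lon 46.87020, lat 99.04800.
Field: 46.87020/20 → 2 → C, 99.04800/10 → 9 → J; chars CJ.
Square: 6.87020/2 → 3, 9.04800/1 → 9; chars 39.
Subsquare: 0.87020/0.0833333 → 10 → k, 0.04800/0.0416667 → 1 → b; chars kb.
Extended square: 0.03687/0.00833333 → 4, 0.00633/0.00416667 → 1; chars 41.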